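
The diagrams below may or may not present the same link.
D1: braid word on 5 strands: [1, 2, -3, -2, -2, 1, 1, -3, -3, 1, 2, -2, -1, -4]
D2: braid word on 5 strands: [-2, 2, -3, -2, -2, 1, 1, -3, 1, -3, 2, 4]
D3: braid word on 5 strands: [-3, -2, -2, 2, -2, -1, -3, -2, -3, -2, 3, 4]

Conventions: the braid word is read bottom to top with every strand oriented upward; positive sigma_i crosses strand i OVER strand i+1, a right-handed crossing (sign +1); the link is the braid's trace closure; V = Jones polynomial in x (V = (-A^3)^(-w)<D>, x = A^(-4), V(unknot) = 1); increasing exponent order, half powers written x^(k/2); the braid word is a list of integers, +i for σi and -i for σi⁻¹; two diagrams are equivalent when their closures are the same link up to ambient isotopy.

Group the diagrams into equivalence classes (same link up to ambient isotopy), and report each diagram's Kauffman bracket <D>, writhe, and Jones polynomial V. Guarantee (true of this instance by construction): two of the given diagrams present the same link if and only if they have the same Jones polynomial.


equivalence classes: {D1, D2} | {D3}
D1 (bracket -A^-18 + 2A^-14 - 3A^-10 + 4A^-6 - 3A^-2 + 4A^2 - 2A^6 + A^10 - A^14; 14 crossings at w = -2): V = -x^-5 + x^-4 - 2x^-3 + 4x^-2 - 3x^-1 + 4 - 3x + 2x^2 - x^3
D2 (bracket -A^-12 + 2A^-8 - 3A^-4 + 4 - 3A^4 + 4A^8 - 2A^12 + A^16 - A^20; 12 crossings at w = 0): V = -x^-5 + x^-4 - 2x^-3 + 4x^-2 - 3x^-1 + 4 - 3x + 2x^2 - x^3
V(D3) = -x^-7 + x^-6 - x^-5 + x^-4 + x^-2  [12 crossings, <D> = A^-10 + A^-2 - A^2 + A^6 - A^10, w = -6]
key observation: 2 values of V(x) split the 3 diagrams


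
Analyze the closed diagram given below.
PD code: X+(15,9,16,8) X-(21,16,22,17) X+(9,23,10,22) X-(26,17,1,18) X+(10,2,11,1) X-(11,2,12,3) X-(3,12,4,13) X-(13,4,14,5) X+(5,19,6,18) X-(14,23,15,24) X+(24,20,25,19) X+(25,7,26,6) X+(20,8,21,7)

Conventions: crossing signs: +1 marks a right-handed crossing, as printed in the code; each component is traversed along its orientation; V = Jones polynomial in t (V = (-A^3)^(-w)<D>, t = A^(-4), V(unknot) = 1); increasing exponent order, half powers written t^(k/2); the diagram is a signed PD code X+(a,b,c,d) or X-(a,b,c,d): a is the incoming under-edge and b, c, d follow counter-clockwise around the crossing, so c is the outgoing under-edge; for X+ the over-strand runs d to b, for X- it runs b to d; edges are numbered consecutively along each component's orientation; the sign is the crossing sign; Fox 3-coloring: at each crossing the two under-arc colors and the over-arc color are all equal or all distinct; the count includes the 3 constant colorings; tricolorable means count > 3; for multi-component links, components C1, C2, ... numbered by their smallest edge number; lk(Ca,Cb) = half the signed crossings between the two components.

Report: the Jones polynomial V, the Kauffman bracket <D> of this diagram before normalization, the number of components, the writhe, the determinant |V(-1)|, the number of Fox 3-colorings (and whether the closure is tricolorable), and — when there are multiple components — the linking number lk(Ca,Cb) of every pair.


V(t) = t^-2 - t^-1 + 2 - 2t + t^2 - t^3 + t^4
bracket: -A^-13 + A^-9 - A^-5 + 2A^-1 - 2A^3 + A^7 - A^11, w = +1
1 component, writhe +1, over 13 crossings
det 9, colorings 9 of 3^13 — tricolorable
observation: w = +1 (over 13 crossings) is diagram-only; (-A^3)^(-1) removes it from V


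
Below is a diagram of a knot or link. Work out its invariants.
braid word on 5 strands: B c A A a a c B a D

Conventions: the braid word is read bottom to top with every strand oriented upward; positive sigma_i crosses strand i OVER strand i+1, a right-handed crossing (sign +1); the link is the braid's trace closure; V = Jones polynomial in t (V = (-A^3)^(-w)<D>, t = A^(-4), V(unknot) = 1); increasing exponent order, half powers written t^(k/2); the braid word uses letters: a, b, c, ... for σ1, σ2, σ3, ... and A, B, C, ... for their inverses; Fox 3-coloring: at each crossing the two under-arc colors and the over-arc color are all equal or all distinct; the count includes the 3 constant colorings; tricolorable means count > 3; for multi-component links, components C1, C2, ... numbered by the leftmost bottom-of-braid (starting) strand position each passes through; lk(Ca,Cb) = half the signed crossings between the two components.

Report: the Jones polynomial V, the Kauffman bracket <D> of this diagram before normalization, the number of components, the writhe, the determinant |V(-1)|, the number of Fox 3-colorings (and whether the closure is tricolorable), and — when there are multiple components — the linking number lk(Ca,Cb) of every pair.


Jones polynomial: V(t) = t^-2 + 2 + t^2
<D> = A^-8 + 2 + A^8; writhe 0
components 3, writhe 0 (10 crossings)
linking number lk(C1,C2) = -1
lk(C1,C3): +1
lk(C2,C3) = 0
3-colorings: 3 of 3^10, det 4 — not tricolorable
note: palindromic: swapping t for 1/t fixes V


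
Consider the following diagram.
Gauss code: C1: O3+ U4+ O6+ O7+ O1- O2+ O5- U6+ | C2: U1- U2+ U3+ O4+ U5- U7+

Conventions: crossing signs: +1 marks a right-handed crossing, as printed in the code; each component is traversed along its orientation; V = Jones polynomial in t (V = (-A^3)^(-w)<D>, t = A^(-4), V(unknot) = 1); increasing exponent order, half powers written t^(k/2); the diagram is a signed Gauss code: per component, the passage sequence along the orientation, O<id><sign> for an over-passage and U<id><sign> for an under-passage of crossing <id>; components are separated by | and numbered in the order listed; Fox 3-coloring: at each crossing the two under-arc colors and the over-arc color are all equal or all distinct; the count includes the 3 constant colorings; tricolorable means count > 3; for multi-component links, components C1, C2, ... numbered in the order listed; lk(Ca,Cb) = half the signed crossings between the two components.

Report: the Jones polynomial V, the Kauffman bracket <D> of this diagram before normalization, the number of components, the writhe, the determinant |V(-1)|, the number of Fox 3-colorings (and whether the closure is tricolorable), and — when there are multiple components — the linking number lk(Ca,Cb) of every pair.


V(t) = -t^(1/2) - t^(5/2)
bracket: A^-1 + A^7, w = +3
2 components, writhe +3, over 7 crossings
lk(C1,C2) = +1
det 2, colorings 3 of 3^7 — not tricolorable
observation: the 1 component pair carries total linking +1


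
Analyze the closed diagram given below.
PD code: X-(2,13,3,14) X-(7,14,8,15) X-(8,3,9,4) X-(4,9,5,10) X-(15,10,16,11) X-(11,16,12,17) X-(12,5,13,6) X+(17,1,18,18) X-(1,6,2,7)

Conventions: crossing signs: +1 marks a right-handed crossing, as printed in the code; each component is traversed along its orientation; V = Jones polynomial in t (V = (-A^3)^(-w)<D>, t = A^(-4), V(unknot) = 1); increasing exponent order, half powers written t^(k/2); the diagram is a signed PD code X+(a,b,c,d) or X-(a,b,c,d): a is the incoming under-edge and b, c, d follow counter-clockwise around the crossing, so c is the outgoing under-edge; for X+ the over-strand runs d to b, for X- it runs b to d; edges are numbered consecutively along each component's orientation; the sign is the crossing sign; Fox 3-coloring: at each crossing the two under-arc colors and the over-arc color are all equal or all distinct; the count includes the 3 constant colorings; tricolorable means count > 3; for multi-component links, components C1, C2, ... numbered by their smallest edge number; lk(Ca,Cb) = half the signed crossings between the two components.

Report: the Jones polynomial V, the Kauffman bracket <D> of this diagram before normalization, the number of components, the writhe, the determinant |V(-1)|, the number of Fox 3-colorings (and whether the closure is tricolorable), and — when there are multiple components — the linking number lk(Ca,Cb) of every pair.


V = -t^-8 + t^-5 + t^-3
<D> = -A^-9 - A^-1 + A^11 (w = -7)
1 component over 9 crossings, w = -7
9 Fox colorings among 3^9, |V(-1)| = 3: tricolorable
why: V spans 5 powers of t: at least 5 crossings in any diagram


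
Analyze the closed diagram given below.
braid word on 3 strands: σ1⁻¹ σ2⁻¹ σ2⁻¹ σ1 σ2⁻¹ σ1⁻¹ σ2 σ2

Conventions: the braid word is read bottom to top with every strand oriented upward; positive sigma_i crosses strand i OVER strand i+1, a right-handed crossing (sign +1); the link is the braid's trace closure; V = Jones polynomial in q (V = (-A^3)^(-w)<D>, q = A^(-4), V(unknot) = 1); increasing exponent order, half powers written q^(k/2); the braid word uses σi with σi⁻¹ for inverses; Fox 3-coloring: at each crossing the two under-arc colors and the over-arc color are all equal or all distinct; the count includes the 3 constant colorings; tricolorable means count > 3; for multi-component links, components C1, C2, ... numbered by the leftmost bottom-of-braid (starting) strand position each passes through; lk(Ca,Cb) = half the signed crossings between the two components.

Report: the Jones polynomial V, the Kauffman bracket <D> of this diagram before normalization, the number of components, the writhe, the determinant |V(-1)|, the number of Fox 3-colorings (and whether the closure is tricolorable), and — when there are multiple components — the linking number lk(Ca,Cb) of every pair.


V(q) = -q^-5 + q^-4 - q^-3 + 2q^-2 - q^-1 + 2 - q
bracket: -A^-10 + 2A^-6 - A^-2 + 2A^2 - A^6 + A^10 - A^14, w = -2
1 component, writhe -2, over 8 crossings
det 9, colorings 9 of 3^8 — tricolorable
observation: |V(-1)| = 9: so tricolorable, since 3 divides 9


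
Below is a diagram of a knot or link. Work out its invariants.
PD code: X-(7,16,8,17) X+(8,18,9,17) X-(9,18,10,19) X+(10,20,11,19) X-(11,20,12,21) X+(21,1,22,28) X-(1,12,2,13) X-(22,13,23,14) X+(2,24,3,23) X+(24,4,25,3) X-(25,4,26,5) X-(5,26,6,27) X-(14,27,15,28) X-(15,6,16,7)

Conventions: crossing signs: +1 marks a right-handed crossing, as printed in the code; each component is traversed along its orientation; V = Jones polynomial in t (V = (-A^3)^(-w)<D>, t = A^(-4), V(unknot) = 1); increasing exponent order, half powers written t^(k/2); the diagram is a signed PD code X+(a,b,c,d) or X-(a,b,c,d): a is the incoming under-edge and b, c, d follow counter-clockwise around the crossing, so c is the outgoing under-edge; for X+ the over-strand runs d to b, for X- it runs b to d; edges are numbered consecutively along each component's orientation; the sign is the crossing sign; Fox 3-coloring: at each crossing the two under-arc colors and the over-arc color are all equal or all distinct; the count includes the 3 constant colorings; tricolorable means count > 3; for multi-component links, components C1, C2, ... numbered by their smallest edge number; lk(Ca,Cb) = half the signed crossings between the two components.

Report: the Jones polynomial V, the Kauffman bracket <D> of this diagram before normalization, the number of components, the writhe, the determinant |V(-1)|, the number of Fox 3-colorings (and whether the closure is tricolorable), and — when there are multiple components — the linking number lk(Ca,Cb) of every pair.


V = -t^-6 + t^-5 - t^-4 + 2t^-3 - t^-2 + t^-1
<D> = A^-8 - A^-4 + 2 - A^4 + A^8 - A^12 (w = -4)
1 component over 14 crossings, w = -4
3 Fox colorings among 3^14, |V(-1)| = 7: not tricolorable
why: the span of V is 5, forcing >= 5 crossings in any diagram


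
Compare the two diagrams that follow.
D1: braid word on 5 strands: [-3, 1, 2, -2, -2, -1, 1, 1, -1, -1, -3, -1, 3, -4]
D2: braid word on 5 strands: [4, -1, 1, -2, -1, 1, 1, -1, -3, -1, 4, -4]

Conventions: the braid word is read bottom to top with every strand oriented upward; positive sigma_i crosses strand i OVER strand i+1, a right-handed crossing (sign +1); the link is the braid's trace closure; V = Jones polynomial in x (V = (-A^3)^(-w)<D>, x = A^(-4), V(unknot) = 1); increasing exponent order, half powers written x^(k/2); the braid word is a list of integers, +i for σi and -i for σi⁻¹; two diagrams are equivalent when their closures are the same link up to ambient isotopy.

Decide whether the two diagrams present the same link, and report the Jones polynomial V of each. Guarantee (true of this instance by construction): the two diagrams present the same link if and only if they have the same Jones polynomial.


same link: yes
V(D1) = 1  [14 crossings, <D> = A^-12, w = -4]
V(D2) = 1  (w -2, c 12, <D> = A^-6)
note: Markov moves rewrite D1 (14 crossings) into D2 (12)


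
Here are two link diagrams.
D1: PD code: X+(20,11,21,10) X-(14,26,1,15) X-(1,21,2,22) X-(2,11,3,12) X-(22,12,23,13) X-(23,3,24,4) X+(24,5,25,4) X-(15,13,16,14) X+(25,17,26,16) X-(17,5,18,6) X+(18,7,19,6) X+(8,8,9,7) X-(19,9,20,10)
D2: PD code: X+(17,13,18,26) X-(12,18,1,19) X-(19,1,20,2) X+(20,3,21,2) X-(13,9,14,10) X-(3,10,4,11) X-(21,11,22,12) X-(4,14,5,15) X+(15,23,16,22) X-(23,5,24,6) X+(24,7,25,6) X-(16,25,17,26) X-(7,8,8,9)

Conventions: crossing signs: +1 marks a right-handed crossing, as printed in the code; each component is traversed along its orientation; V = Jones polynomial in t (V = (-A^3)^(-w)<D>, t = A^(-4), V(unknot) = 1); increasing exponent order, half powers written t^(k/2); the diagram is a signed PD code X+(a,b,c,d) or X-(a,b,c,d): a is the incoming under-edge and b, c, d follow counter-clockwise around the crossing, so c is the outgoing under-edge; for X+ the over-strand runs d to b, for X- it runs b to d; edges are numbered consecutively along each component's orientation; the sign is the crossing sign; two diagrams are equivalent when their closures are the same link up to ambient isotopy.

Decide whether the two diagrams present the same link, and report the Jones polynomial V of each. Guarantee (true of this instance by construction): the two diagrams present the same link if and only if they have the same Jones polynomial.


equivalent: yes
V(D1) = -t^(-9/2) - t^(-5/2) + t^(-3/2) - t^(-1/2)  (w -3, c 13, <D> = A^-7 - A^-3 + A + A^9)
D2 (bracket A^-13 - A^-9 + A^-5 + A^3; 13 crossings at w = -5): V = -t^(-9/2) - t^(-5/2) + t^(-3/2) - t^(-1/2)
why: one V(t) for all 2 diagrams — one class (guaranteed)


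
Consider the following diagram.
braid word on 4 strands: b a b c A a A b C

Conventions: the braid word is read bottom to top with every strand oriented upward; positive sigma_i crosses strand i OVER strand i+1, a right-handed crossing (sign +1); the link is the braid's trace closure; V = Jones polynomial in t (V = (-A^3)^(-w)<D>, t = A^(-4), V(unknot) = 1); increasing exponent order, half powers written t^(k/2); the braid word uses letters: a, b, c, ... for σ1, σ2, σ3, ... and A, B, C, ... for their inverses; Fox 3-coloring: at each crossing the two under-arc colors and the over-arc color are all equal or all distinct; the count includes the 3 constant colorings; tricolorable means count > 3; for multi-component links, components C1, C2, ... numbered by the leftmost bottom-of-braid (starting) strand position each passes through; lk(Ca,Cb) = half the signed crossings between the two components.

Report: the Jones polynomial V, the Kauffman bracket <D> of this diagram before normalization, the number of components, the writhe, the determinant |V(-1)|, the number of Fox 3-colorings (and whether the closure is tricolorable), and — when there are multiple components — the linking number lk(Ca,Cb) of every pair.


V(t) = 1
bracket: -A^9, w = +3
1 component, writhe +3, over 9 crossings
det 1, colorings 3 of 3^9 — not tricolorable
observation: w = +3 (over 9 crossings) is diagram-only; (-A^3)^(-3) removes it from V


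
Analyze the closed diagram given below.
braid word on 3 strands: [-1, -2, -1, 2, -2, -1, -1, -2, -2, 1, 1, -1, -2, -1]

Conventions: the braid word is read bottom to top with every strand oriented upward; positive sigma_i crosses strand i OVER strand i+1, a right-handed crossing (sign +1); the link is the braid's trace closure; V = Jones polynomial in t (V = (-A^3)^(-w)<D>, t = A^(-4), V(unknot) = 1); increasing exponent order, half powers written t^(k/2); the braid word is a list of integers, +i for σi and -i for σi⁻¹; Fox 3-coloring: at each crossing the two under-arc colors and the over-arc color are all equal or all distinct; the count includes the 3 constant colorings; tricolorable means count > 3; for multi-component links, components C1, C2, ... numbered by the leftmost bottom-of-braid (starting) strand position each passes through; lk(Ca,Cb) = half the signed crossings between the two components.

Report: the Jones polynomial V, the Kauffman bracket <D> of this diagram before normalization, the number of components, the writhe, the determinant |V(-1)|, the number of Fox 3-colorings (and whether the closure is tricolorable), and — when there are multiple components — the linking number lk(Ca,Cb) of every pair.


V(t) = t^-9 + t^-7 + t^-5 + t^-3
bracket: A^-12 + A^-4 + A^4 + A^12, w = -8
3 components, writhe -8, over 14 crossings
lk(C1,C2) = -2
linking number lk(C1,C3) = -1
lk(C2,C3): -1
det 4, colorings 3 of 3^14 — not tricolorable
observation: the 3 component pairs carry total linking -4


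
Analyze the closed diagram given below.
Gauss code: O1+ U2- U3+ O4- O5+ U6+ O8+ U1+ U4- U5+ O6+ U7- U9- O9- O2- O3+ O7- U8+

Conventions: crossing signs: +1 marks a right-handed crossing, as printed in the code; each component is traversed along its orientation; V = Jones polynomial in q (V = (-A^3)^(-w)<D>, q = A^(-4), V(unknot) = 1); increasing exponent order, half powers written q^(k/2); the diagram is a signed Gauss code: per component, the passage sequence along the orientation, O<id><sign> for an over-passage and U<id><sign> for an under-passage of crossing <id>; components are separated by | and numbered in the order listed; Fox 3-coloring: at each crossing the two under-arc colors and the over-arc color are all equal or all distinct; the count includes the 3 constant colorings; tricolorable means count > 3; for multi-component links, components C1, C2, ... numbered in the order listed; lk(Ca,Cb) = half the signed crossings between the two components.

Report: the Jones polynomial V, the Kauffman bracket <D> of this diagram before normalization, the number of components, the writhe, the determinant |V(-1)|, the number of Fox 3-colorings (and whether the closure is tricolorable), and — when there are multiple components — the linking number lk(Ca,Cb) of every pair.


V = q + q^3 - q^4
<D> = A^-13 - A^-9 - A^-1 (w = +1)
1 component over 9 crossings, w = +1
9 Fox colorings among 3^9, |V(-1)| = 3: tricolorable
why: det 3 = |V(-1)|; divisible by 3, so tricolorable


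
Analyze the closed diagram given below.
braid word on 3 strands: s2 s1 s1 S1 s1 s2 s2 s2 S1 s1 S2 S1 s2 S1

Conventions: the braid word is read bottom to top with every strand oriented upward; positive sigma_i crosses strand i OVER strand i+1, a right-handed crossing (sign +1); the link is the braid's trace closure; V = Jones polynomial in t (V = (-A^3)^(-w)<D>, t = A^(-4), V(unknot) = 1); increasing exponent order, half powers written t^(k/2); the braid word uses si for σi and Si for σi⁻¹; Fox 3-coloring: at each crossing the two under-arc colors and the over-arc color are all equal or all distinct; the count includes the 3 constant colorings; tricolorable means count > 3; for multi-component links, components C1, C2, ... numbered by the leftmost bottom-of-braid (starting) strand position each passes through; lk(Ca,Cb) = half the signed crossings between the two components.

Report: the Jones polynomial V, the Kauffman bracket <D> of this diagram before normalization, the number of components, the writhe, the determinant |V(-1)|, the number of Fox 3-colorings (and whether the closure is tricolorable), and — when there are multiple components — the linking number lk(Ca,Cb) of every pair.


V = 2t - 2t^2 + 3t^3 - 3t^4 + 2t^5 - 2t^6 + t^7
<D> = A^-16 - 2A^-12 + 2A^-8 - 3A^-4 + 3 - 2A^4 + 2A^8 (w = +4)
1 component over 14 crossings, w = +4
9 Fox colorings among 3^14, |V(-1)| = 15: tricolorable
why: the span of V is 6, forcing >= 6 crossings in any diagram


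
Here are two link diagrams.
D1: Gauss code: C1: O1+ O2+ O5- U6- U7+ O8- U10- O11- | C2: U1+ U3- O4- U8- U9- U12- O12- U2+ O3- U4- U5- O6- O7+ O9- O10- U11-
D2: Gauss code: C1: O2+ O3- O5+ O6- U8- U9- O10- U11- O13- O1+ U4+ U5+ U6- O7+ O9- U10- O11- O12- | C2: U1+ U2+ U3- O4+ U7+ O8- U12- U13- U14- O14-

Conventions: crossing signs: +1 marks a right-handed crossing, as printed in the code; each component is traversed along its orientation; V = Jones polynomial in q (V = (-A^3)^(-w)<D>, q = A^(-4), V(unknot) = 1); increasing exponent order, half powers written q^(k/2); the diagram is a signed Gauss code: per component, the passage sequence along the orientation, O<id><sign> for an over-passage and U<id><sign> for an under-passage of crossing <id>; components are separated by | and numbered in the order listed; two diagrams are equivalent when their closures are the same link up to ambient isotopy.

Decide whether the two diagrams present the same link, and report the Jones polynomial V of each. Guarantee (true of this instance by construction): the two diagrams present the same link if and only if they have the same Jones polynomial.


equivalent: no
D1 (bracket -A^-12 - 2A^-4 + 1 - A^4 + A^8; 12 crossings at w = -6): V = q^(-13/2) - q^(-11/2) + q^(-9/2) - 2q^(-7/2) - q^(-3/2)
D2 (bracket -2A^-10 + A^-6 - 2A^-2 + A^2 - A^6 + A^10; 14 crossings at w = -4): V = q^(-11/2) - q^(-9/2) + q^(-7/2) - 2q^(-5/2) + q^(-3/2) - 2q^(-1/2)
key observation: 2 values of V(q) split the 2 diagrams


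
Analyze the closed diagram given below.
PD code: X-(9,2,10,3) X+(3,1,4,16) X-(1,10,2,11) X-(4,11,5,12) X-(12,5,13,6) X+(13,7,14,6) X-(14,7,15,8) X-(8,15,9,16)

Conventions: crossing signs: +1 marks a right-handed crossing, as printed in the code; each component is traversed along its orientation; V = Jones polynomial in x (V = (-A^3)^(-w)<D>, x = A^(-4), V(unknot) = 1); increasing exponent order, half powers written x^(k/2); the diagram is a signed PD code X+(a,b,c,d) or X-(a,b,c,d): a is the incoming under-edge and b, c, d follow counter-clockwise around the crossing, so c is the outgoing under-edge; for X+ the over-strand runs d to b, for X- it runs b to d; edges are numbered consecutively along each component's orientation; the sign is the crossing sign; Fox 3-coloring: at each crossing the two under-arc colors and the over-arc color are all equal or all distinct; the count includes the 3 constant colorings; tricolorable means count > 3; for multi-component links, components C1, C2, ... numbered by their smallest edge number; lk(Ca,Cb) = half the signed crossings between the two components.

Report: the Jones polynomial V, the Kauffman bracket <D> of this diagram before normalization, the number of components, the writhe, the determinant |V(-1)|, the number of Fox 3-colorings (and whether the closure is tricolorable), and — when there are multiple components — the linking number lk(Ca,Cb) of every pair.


V = -x^-6 + x^-5 - x^-4 + 2x^-3 - x^-2 + x^-1
<D> = A^-8 - A^-4 + 2 - A^4 + A^8 - A^12 (w = -4)
1 component over 8 crossings, w = -4
3 Fox colorings among 3^8, |V(-1)| = 7: not tricolorable
why: V spans 5 powers of x: at least 5 crossings in any diagram


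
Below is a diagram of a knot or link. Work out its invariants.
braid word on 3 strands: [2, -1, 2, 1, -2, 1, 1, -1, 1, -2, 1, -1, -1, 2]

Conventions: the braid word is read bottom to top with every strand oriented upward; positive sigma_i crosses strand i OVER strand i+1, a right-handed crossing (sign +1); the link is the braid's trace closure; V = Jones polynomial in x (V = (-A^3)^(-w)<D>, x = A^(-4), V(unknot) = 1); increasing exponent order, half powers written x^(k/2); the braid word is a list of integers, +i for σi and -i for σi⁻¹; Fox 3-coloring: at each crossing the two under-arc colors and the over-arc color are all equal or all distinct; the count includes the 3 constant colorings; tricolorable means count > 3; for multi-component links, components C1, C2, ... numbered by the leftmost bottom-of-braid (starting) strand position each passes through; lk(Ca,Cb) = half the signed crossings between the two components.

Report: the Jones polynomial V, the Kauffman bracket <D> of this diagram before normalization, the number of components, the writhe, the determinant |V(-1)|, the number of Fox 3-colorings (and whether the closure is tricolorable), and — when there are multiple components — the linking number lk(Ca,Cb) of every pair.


Jones polynomial: V(x) = -x^-2 + x^-1 - 1 + 3x - 2x^2 + 3x^3 - 2x^4 + x^5 - x^6
<D> = -A^-18 + A^-14 - 2A^-10 + 3A^-6 - 2A^-2 + 3A^2 - A^6 + A^10 - A^14; writhe +2
components 1, writhe +2 (14 crossings)
3-colorings: 9 of 3^14, det 15 — tricolorable
note: det 15 = |V(-1)|; divisible by 3, so tricolorable


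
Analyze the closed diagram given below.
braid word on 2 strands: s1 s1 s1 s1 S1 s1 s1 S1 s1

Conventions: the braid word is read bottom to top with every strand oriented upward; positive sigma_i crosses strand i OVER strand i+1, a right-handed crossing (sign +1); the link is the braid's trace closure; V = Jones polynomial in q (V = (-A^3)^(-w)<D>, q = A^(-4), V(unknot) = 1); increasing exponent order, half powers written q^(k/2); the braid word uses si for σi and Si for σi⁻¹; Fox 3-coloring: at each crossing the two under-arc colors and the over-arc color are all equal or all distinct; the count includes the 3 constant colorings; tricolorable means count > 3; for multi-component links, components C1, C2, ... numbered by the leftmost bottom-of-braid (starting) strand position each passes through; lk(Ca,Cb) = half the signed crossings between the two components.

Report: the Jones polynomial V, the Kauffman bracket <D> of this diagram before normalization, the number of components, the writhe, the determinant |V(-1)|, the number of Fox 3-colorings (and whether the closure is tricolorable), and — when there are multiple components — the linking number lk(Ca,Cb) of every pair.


V(q) = q^2 + q^4 - q^5 + q^6 - q^7
bracket: A^-13 - A^-9 + A^-5 - A^-1 - A^7, w = +5
1 component, writhe +5, over 9 crossings
det 5, colorings 3 of 3^9 — not tricolorable
observation: w = +5 (over 9 crossings) is diagram-only; (-A^3)^(-5) removes it from V


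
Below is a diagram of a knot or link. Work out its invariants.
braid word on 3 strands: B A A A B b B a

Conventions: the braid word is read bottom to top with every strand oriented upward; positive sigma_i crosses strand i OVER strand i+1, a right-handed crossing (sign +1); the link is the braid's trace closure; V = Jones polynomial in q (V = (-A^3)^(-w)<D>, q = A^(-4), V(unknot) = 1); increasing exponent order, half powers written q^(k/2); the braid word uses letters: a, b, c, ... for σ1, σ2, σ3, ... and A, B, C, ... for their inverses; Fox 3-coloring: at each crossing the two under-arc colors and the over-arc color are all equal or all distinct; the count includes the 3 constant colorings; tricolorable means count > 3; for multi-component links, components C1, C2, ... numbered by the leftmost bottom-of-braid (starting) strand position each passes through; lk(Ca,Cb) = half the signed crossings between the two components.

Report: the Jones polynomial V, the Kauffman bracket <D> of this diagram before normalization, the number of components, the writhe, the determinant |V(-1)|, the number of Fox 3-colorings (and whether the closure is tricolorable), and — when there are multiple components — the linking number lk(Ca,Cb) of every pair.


Jones polynomial: V(q) = -q^-6 + q^-5 - q^-4 + 2q^-3 - q^-2 + q^-1
<D> = A^-8 - A^-4 + 2 - A^4 + A^8 - A^12; writhe -4
components 1, writhe -4 (8 crossings)
3-colorings: 3 of 3^8, det 7 — not tricolorable
note: free reduction leaves σ2⁻¹ σ1⁻¹ σ1⁻¹ σ1⁻¹ σ2⁻¹ σ1 of the original 8 letters


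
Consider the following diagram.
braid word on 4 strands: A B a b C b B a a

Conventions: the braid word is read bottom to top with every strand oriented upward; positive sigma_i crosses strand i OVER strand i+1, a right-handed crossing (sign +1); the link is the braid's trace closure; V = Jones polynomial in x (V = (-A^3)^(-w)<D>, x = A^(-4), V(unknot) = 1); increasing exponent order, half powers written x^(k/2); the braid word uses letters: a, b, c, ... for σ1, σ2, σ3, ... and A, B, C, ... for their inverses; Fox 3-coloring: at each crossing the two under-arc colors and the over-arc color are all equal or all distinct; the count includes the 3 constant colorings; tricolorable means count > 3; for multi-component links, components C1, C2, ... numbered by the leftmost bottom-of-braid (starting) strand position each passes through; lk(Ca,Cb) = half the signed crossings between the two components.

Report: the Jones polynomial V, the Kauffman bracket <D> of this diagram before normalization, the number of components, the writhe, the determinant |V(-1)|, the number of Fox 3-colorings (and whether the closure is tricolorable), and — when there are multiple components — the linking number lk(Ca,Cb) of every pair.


Jones polynomial: V(x) = 1
<D> = -A^3; writhe +1
components 1, writhe +1 (9 crossings)
3-colorings: 3 of 3^9, det 1 — not tricolorable
note: the word shrinks to σ1⁻¹ σ2⁻¹ σ1 σ2 σ3⁻¹ σ1 σ1 after cancelling


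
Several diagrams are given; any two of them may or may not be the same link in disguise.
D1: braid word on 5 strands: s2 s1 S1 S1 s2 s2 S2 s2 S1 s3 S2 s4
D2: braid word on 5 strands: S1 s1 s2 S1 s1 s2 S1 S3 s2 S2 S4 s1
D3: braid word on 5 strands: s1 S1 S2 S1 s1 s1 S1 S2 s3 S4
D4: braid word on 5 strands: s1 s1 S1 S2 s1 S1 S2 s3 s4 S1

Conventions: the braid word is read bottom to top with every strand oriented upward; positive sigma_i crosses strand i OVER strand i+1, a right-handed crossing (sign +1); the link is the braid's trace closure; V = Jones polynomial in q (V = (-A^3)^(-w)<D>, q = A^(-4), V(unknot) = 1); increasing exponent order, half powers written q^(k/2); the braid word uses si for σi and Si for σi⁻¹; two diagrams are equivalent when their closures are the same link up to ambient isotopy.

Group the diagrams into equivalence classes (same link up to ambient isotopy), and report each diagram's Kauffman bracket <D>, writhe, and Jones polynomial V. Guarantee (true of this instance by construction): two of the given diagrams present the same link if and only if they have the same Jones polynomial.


grouping into links: {D1} | {D2} | {D3, D4}
V(D1) = q^-2 + 2 + q^2  (w +2, c 12, <D> = A^-2 + 2A^6 + A^14)
V(D2) = 1 + q + q^2 + q^3  [12 crossings, <D> = A^-12 + A^-8 + A^-4 + 1, w = 0]
V(D3) = q^-3 + q^-2 + q^-1 + 1  (w -2, c 10, <D> = A^-6 + A^-2 + A^2 + A^6)
V(D4) = q^-3 + q^-2 + q^-1 + 1  [10 crossings, <D> = 1 + A^4 + A^8 + A^12, w = 0]
why: V(q) takes 3 values over 4 diagrams, fixing the grouping


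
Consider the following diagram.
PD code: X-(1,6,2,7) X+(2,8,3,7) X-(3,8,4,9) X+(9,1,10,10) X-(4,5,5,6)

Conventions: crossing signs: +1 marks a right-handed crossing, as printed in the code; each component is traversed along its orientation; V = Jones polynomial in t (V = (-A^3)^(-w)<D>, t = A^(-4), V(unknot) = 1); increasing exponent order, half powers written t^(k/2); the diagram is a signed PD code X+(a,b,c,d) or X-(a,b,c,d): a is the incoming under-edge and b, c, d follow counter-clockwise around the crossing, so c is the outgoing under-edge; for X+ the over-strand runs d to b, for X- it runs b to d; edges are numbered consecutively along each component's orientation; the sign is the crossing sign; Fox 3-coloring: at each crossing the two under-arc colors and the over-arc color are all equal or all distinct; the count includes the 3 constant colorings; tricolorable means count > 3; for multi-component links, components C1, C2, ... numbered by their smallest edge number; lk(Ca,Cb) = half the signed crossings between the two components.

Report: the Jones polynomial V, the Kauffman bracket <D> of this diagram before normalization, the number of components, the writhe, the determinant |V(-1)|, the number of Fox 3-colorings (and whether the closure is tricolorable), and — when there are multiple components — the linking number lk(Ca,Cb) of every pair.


V(t) = 1
bracket: -A^-3, w = -1
1 component, writhe -1, over 5 crossings
det 1, colorings 3 of 3^5 — not tricolorable
observation: w = -1 (over 5 crossings) is diagram-only; (-A^3)^(1) removes it from V


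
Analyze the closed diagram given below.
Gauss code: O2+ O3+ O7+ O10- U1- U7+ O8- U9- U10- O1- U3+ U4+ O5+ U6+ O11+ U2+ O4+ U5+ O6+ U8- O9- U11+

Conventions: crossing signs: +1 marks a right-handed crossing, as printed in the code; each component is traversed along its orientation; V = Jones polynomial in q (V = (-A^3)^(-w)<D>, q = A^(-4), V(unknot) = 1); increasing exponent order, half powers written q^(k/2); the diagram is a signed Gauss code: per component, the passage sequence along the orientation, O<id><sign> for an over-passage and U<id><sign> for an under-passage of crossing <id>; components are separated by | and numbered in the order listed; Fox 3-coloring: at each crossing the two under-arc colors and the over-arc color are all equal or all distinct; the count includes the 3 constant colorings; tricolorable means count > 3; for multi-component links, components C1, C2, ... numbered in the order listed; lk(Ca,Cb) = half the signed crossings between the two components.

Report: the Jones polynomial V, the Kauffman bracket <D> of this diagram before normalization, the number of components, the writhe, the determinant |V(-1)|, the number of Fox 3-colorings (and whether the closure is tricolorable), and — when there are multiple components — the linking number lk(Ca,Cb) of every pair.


V(q) = -q^-2 + 2q^-1 - 3 + 5q - 4q^2 + 5q^3 - 4q^4 + 2q^5 - q^6
bracket: A^-15 - 2A^-11 + 4A^-7 - 5A^-3 + 4A - 5A^5 + 3A^9 - 2A^13 + A^17, w = +3
1 component, writhe +3, over 11 crossings
det 27, colorings 9 of 3^11 — tricolorable
observation: w = +3 shifts under R1 moves; the (-A^3)^(-3) factor cancels that in V


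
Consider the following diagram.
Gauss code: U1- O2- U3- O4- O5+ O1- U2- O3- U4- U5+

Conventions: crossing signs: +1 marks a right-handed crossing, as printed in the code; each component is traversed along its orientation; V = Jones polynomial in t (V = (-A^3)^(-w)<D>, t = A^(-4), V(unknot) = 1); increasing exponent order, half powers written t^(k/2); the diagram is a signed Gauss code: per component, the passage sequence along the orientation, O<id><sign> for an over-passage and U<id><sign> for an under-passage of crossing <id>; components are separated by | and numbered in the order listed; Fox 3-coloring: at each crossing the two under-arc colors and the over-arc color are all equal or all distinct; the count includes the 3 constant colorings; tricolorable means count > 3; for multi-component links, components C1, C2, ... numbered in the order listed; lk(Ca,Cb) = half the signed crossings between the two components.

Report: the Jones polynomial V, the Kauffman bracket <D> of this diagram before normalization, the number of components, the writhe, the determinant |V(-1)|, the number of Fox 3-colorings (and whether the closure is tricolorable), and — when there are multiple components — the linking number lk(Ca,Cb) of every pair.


V = -t^-4 + t^-3 + t^-1
<D> = -A^-5 - A^3 + A^7 (w = -3)
1 component over 5 crossings, w = -3
9 Fox colorings among 3^5, |V(-1)| = 3: tricolorable
why: det 3 = |V(-1)|; divisible by 3, so tricolorable


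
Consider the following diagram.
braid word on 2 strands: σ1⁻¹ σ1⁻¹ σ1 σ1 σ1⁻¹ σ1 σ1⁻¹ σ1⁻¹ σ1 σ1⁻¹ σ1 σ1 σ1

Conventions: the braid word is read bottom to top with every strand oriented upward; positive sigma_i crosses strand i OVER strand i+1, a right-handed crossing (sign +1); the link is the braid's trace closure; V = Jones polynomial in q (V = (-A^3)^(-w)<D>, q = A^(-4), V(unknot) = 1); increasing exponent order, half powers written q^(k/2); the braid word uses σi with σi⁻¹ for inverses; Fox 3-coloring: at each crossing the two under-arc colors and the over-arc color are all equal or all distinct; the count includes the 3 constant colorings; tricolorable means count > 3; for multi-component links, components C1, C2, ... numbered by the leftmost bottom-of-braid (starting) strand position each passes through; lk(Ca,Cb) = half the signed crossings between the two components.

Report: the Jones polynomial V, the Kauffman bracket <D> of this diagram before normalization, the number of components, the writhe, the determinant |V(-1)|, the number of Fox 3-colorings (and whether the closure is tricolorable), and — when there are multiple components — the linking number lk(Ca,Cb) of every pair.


Jones polynomial: V(q) = 1
<D> = -A^3; writhe +1
components 1, writhe +1 (13 crossings)
3-colorings: 3 of 3^13, det 1 — not tricolorable
note: the word shrinks to σ1 after cancelling


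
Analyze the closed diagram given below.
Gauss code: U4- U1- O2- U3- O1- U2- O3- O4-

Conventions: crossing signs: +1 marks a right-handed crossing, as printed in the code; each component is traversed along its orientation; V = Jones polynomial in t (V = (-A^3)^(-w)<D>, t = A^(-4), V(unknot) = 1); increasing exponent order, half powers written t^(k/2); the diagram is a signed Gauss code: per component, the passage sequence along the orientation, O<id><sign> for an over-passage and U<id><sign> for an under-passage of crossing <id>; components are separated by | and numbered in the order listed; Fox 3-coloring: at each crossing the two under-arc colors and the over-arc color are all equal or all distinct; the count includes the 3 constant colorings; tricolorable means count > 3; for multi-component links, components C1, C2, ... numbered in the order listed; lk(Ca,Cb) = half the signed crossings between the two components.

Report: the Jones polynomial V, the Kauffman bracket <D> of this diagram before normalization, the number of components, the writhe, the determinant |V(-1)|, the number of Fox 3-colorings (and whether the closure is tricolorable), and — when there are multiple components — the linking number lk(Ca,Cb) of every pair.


V = -t^-4 + t^-3 + t^-1
<D> = A^-8 + 1 - A^4 (w = -4)
1 component over 4 crossings, w = -4
9 Fox colorings among 3^4, |V(-1)| = 3: tricolorable
why: w = -4 (over 4 crossings) is diagram-only; (-A^3)^(4) removes it from V


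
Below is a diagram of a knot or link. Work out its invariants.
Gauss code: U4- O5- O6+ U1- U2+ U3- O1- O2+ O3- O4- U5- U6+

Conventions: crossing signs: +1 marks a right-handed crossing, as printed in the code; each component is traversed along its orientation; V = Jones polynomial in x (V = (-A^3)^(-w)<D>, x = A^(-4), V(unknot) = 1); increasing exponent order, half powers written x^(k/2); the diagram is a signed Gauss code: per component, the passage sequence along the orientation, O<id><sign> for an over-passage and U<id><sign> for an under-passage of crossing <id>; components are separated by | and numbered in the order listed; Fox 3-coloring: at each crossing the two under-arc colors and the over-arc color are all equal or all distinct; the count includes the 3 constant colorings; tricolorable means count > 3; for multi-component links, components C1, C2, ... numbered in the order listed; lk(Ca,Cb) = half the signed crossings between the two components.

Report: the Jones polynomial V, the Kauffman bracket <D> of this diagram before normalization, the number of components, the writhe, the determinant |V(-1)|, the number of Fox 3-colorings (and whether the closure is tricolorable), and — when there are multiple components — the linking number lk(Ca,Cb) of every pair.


Jones polynomial: V(x) = 1
<D> = A^-6; writhe -2
components 1, writhe -2 (6 crossings)
3-colorings: 3 of 3^6, det 1 — not tricolorable
note: |V(-1)| = 1: so not tricolorable, since 3 does not divide 1


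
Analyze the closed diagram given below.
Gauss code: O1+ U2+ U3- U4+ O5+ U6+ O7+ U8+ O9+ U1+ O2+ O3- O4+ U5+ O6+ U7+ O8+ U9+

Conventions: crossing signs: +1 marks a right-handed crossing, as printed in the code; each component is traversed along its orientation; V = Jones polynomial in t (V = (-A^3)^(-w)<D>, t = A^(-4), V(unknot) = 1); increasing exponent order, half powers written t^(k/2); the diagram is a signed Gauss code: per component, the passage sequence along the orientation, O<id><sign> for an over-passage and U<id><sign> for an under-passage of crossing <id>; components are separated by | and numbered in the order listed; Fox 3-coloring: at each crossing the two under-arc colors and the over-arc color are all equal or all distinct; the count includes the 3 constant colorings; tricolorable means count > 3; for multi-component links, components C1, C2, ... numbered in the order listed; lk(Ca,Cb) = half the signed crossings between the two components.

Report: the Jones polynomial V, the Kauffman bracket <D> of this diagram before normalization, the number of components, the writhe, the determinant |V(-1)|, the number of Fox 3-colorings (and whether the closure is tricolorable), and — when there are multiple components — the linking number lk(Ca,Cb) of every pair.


V(t) = t^3 + t^5 - t^6 + t^7 - t^8 + t^9 - t^10
bracket: A^-19 - A^-15 + A^-11 - A^-7 + A^-3 - A - A^9, w = +7
1 component, writhe +7, over 9 crossings
det 7, colorings 3 of 3^9 — not tricolorable
observation: |V(-1)| = 7: so not tricolorable, since 3 does not divide 7
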